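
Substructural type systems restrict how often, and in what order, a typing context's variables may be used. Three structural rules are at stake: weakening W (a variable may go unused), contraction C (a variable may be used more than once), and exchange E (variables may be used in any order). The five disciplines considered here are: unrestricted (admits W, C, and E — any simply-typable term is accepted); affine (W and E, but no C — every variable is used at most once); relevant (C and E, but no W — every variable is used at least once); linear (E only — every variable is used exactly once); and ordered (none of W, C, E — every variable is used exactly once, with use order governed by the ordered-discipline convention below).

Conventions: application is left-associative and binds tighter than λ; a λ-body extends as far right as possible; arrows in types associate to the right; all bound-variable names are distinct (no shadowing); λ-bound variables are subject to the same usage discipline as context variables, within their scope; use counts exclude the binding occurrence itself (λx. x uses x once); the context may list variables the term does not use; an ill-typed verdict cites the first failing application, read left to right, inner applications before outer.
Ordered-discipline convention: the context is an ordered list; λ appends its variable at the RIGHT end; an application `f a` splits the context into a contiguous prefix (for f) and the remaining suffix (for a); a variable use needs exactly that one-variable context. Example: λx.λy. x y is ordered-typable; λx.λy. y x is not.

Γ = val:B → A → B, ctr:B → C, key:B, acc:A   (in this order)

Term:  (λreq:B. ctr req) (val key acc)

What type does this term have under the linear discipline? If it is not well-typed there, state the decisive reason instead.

term : C
usage: val ×1, ctr ×1, key ×1, acc ×1, req (bound) ×1
use order (left to right): ctr, req, val, key, acc
typing: well-typed — term : C
across the five disciplines: ordered ✗; linear ✓; affine ✓; relevant ✓; unrestricted ✓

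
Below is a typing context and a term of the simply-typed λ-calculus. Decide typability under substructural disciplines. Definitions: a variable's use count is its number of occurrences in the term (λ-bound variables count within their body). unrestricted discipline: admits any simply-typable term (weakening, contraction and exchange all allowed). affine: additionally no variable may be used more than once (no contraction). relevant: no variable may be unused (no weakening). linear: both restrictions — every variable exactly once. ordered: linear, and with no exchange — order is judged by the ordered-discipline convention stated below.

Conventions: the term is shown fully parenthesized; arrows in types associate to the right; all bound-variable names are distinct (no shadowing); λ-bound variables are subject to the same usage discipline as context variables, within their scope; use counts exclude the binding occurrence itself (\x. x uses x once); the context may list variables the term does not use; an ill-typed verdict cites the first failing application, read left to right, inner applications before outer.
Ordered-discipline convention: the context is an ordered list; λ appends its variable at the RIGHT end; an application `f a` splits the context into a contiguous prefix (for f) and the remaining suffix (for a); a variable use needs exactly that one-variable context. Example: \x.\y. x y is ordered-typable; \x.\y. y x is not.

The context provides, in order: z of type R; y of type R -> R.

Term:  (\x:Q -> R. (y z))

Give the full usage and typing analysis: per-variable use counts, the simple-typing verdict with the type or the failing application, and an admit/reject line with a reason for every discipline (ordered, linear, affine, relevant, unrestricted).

use counts: z: 1×; y: 1×; x [bound]: 0×
left-to-right use order: y, z
typing: well-typed at (Q -> R) -> R
ordered: ✗ — needs weakening: x unused
linear: ✗ — needs weakening: x unused
affine: ✓ — none of z, y, x used more than once
relevant: ✗ — needs weakening: x unused
unrestricted: ✓ — typability at (Q -> R) -> R is all that's needed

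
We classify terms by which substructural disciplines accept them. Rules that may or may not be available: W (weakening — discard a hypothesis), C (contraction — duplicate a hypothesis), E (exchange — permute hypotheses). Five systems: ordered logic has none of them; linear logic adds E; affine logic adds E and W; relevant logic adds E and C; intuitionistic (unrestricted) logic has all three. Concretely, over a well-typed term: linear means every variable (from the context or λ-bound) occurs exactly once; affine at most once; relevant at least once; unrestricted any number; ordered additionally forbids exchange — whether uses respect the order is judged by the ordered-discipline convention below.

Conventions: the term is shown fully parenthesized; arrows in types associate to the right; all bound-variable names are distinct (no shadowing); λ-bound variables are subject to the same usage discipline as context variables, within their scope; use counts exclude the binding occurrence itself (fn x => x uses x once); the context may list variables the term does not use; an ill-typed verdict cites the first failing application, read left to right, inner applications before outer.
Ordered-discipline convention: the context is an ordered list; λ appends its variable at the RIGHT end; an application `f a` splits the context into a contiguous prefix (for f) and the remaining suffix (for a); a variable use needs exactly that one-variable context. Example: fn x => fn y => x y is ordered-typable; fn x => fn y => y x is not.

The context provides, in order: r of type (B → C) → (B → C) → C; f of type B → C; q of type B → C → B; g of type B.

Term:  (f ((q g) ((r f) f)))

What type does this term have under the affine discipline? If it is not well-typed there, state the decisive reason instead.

not well-typed under affine — uses contraction: f ×3
usage: r=1, f=3, q=1, g=1
uses in reading order: f, q, g, r, f, f
typing: well-typed at C
summary: ordered ✗; linear ✗; affine ✗; relevant ✓; unrestricted ✓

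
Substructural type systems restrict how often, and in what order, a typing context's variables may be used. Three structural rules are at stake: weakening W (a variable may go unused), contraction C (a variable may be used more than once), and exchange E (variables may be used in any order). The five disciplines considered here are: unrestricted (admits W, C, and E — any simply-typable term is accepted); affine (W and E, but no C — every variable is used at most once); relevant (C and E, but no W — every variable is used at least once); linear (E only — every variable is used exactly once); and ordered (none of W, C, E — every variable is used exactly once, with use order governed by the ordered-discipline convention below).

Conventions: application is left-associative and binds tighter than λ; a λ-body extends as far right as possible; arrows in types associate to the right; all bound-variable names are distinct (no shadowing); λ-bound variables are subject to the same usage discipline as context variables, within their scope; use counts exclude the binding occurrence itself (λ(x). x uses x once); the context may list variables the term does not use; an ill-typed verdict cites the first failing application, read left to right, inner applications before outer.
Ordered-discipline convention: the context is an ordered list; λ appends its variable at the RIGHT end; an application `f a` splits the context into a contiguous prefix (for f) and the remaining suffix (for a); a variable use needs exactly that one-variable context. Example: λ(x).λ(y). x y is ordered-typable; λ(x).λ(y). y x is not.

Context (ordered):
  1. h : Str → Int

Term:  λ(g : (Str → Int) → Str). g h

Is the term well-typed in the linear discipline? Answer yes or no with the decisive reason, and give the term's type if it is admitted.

yes — exactly-once usage across h, g; term : ((Str → Int) → Str) → Str
counts: h: 1, g (λ-bound): 1
order of uses: g, h
typing: well-typed — term : ((Str → Int) → Str) → Str
all disciplines: ordered ✗ | linear ✓ | affine ✓ | relevant ✓ | unrestricted ✓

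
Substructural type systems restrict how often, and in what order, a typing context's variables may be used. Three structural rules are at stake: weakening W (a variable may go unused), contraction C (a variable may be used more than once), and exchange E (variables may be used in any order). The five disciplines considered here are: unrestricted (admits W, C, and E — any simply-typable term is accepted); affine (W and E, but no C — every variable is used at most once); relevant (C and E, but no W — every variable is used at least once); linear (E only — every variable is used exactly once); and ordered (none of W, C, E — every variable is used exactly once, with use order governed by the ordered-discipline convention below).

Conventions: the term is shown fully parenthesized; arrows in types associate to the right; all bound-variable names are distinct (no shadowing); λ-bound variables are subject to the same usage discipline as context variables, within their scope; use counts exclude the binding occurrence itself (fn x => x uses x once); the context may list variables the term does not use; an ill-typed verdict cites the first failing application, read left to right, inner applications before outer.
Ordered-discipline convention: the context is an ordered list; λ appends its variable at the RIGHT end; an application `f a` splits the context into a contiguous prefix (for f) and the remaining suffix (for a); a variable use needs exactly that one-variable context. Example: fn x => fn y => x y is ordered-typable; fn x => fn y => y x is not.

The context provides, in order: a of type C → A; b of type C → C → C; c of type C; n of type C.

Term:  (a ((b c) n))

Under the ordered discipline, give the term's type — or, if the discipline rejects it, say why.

term : A
use counts: a ×1; b ×1; c ×1; n ×1
use order (left to right): a, b, c, n
typing: the term checks, with type A
per-discipline verdicts: ordered ✓ | linear ✓ | affine ✓ | relevant ✓ | unrestricted ✓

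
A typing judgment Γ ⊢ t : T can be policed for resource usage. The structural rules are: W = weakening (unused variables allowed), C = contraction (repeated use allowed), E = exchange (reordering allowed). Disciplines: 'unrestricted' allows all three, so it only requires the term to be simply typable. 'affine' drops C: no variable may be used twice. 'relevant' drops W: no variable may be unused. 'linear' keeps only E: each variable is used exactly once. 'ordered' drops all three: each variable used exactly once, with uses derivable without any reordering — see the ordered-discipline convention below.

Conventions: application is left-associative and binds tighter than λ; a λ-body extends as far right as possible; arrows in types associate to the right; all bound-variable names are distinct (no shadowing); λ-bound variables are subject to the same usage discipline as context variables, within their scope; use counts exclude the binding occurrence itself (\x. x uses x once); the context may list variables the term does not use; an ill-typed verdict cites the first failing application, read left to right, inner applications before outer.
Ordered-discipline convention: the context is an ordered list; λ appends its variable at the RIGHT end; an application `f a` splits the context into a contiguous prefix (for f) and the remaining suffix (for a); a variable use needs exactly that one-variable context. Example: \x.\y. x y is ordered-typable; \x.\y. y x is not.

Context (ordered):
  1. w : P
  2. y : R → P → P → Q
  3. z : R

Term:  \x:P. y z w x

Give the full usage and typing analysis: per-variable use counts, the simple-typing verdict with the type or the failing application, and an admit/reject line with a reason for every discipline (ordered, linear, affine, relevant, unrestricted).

usage: w=1, y=1, z=1, x (bound)=1
order of uses: y, z, w, x
typing: well-typed at P → Q
ordered: ✗, no ordered split (uses run y, z, w, x)
linear: ✓, w, y, z, x: one use apiece
affine: ✓, none of w, y, z, x used more than once
relevant: ✓, every one of w, y, z, x appears
unrestricted: ✓, typability at P → Q is all that's needed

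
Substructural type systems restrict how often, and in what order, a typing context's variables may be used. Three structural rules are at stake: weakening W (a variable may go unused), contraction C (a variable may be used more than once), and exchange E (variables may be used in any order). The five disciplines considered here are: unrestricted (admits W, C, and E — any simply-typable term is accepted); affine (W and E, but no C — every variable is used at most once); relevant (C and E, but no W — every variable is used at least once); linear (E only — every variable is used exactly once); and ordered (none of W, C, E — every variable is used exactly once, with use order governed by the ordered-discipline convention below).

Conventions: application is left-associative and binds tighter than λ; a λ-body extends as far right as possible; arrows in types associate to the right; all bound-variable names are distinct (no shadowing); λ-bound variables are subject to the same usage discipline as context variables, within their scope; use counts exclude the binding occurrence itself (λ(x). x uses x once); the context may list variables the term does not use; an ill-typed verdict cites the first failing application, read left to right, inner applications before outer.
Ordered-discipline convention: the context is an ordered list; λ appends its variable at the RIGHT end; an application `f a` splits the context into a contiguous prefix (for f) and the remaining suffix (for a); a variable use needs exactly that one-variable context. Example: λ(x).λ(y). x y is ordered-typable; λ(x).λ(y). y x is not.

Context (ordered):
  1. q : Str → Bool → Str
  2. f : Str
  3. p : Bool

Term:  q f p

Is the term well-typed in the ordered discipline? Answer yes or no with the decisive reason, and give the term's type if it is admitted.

yes — q, f, p once each; derivable with no W/C/E; term : Str
usage: q: 1×, f: 1×, p: 1×
uses in reading order: q, f, p
typing: well-typed at Str
summary: ordered ✓; linear ✓; affine ✓; relevant ✓; unrestricted ✓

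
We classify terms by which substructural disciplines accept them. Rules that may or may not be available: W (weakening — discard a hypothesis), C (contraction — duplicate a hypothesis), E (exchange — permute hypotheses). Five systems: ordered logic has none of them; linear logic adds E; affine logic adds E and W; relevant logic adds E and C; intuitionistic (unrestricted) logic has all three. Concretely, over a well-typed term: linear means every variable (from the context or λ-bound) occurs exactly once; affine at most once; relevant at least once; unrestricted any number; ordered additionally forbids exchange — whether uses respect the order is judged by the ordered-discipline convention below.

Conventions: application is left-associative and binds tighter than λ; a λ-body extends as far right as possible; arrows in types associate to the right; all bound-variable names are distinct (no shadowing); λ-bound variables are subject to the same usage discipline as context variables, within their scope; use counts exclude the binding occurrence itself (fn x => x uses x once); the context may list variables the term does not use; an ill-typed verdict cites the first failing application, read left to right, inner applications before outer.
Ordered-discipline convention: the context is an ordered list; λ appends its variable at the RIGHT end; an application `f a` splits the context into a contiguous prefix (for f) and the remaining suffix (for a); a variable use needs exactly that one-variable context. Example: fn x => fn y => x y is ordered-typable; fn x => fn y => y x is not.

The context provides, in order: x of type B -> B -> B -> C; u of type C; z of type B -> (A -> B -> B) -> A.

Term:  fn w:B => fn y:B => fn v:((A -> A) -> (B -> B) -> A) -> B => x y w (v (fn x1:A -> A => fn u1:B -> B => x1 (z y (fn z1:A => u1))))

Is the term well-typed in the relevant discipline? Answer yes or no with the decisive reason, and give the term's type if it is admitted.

no — needs weakening: u, z1 unused
counts: x: 1×; u: 0×; z: 1×; w [bound]: 1×; y [bound]: 2×; v [bound]: 1×; x1 [bound]: 1×; u1 [bound]: 1×; z1 [bound]: 0×
use order (left to right): x, y, w, v, x1, z, y, u1
typing: ✓ — B -> B -> (((A -> A) -> (B -> B) -> A) -> B) -> C
across the five disciplines: ordered ✗ | linear ✗ | affine ✗ | relevant ✗ | unrestricted ✓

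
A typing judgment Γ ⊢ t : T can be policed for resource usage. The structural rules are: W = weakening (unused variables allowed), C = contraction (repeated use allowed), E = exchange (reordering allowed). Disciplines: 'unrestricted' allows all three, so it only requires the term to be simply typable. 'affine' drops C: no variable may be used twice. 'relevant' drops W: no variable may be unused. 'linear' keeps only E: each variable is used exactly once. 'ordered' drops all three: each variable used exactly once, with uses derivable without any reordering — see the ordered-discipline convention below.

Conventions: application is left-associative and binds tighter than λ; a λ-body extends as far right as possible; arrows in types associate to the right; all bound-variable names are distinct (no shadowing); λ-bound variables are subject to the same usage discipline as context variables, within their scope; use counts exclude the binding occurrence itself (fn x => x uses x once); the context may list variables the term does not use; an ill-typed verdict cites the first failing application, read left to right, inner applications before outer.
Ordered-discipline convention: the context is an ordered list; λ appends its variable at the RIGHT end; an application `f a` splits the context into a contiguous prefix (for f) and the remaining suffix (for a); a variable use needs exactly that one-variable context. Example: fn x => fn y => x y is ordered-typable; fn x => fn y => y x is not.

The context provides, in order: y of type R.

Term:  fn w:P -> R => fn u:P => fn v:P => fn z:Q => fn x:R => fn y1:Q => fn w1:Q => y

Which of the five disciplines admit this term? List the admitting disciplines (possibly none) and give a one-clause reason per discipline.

admitted in: affine, unrestricted
use counts: y=1, w [bound]=0, u [bound]=0, v [bound]=0, z [bound]=0, x [bound]=0, y1 [bound]=0, w1 [bound]=0
uses in reading order: y
typing: well-typed — term : (P -> R) -> P -> P -> Q -> R -> Q -> Q -> R
ordered: ✗ — w, u, v, z, x, y1, w1 left unused
linear: ✗ — w, u, v, z, x, y1, w1 left unused
affine: ✓ — none of y, w, u, v, z, x, y1, w1 used more than once
relevant: ✗ — w, u, v, z, x, y1, w1 left unused
unrestricted: ✓ — type-checks ((P -> R) -> P -> P -> Q -> R -> Q -> Q -> R) and nothing is barred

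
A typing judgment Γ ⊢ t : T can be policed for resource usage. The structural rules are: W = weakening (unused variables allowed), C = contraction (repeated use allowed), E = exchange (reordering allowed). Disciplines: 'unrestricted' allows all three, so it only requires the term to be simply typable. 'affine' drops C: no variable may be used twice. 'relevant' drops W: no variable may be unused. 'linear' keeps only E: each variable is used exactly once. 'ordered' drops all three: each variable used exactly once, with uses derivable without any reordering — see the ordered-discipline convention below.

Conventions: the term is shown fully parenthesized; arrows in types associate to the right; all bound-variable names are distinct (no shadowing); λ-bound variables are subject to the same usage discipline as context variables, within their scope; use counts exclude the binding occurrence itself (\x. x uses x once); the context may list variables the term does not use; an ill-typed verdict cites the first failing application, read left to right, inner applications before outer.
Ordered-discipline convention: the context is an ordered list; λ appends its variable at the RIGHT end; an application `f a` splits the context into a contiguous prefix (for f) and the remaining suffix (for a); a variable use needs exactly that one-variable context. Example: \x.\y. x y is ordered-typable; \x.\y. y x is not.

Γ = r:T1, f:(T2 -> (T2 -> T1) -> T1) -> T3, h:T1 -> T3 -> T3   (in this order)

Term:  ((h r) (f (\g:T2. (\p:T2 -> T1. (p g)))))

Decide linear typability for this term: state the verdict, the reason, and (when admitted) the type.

yes — single use per variable (r, f, h, g, p); term : T3
variable uses: r ×1, f ×1, h ×1, g (bound) ×1, p (bound) ×1
use order (left to right): h, r, f, p, g
typing: well-typed — term : T3
per-discipline verdicts: ordered ✗ · linear ✓ · affine ✓ · relevant ✓ · unrestricted ✓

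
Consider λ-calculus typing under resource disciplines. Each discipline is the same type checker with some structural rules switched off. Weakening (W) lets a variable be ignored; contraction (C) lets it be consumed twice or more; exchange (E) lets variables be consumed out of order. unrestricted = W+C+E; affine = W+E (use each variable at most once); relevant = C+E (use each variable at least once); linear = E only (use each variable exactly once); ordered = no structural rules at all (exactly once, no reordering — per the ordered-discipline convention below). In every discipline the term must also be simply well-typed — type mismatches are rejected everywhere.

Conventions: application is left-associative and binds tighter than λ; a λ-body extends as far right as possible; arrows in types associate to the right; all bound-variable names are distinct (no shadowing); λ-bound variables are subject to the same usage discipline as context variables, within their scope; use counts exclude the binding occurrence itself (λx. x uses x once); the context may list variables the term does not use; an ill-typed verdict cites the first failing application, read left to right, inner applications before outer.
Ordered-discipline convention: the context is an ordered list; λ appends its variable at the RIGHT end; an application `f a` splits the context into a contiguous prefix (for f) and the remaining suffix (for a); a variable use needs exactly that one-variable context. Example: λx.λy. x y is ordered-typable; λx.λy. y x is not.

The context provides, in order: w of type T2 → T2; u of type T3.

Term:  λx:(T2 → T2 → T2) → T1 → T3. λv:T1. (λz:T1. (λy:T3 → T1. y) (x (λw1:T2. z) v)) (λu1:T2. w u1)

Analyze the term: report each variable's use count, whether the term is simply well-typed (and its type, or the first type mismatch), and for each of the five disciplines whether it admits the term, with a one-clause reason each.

usage: w: 1×; u: 0×; x (λ-bound): 1×; v (λ-bound): 1×; z (λ-bound): 1×; y (λ-bound): 1×; w1 (λ-bound): 0×; u1 (λ-bound): 1×
order of uses: y, x, z, v, w, u1
typing: ill-typed: an application expects T2 → T2 → T2 but receives T2 → T1
ordered ✗ (not simply typable)
linear ✗ (fails simple typing)
affine ✗ (a type mismatch blocks all five)
relevant ✗ (the type mismatch rejects it)
unrestricted ✗ (not simply typable)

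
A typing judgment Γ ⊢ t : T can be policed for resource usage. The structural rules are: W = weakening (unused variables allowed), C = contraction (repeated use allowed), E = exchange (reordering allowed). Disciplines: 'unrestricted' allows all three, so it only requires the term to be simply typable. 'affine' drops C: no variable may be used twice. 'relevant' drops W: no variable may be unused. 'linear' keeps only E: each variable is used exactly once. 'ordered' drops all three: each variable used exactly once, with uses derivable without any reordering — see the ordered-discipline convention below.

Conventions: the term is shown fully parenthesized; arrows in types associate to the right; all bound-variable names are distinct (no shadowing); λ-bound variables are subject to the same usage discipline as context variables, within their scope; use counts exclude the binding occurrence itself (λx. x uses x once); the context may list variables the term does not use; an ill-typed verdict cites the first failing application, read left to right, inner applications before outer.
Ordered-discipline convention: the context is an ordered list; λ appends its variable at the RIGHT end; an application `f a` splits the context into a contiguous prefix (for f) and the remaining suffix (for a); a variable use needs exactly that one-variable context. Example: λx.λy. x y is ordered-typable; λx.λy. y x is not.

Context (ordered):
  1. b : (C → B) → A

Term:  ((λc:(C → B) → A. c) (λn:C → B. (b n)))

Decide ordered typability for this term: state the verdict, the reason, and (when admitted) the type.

yes — one use each (b, c, n); ordered split holds; term : (C → B) → A
usage: b=1, c (bound)=1, n (bound)=1
left-to-right use order: c, b, n
typing: well-typed at (C → B) → A
all disciplines: ordered ✓, linear ✓, affine ✓, relevant ✓, unrestricted ✓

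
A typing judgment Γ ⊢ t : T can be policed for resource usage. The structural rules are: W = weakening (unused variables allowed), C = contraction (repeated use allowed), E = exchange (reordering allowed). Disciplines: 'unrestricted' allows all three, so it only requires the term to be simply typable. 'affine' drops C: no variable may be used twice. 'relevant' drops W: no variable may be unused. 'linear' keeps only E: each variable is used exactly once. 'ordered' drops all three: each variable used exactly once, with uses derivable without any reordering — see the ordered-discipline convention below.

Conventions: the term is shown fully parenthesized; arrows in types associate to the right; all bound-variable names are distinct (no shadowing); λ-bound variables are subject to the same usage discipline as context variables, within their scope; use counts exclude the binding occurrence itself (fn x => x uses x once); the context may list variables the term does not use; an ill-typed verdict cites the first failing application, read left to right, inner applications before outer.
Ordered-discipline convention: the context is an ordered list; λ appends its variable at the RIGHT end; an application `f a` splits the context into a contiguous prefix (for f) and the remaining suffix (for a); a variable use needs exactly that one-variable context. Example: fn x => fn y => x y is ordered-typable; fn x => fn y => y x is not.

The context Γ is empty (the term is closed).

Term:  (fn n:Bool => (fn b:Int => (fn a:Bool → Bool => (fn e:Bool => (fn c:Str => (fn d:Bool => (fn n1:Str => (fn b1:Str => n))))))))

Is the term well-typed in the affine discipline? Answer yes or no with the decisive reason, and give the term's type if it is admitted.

yes — none of n, b, a, e, c, d, n1, b1 used more than once; term : Bool → Int → (Bool → Bool) → Bool → Str → Bool → Str → Str → Bool
usage: n (λ-bound) ×1; b (λ-bound) ×0; a (λ-bound) ×0; e (λ-bound) ×0; c (λ-bound) ×0; d (λ-bound) ×0; n1 (λ-bound) ×0; b1 (λ-bound) ×0
left-to-right use order: n
typing: well-typed — term : Bool → Int → (Bool → Bool) → Bool → Str → Bool → Str → Str → Bool
summary: ordered ✗; linear ✗; affine ✓; relevant ✗; unrestricted ✓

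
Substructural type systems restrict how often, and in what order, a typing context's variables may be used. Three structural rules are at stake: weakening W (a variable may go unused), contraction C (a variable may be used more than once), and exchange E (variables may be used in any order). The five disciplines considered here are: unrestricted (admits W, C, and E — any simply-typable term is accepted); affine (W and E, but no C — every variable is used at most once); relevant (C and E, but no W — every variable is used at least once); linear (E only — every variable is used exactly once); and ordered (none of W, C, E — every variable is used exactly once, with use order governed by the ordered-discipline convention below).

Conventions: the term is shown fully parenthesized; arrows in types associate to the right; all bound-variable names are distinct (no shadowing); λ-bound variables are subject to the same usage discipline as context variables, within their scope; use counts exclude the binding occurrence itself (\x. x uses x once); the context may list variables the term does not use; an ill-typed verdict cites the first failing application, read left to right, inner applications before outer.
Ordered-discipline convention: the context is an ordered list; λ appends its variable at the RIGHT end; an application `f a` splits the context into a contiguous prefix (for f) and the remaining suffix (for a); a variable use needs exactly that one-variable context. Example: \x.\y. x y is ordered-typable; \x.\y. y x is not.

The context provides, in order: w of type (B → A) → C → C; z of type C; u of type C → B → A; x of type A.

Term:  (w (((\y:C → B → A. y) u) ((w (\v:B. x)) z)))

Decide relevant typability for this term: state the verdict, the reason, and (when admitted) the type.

no — v left unused
usage: w=2; z=1; u=1; x=1; y (bound)=1; v (bound)=0
use order (left to right): w, y, u, w, x, z
typing: ✓ — C → C
summary: ordered ✗; linear ✗; affine ✗; relevant ✗; unrestricted ✓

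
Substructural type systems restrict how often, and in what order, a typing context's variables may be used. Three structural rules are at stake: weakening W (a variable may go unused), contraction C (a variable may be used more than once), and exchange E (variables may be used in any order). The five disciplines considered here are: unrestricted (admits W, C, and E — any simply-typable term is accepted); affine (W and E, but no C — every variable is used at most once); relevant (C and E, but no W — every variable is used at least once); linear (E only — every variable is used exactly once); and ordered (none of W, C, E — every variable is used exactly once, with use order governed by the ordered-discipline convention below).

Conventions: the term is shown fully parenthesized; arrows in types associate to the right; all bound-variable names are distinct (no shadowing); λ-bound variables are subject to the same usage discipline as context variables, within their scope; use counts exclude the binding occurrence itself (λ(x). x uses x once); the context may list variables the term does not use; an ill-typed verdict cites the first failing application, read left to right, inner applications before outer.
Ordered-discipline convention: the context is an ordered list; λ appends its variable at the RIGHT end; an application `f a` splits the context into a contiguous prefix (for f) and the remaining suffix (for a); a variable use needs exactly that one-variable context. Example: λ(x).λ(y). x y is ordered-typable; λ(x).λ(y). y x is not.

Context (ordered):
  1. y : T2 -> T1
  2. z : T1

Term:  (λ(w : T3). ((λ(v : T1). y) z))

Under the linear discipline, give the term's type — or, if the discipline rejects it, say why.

not well-typed under linear — w, v left unused
use counts: y ×1, z ×1, w [bound] ×0, v [bound] ×0
order of uses: y, z
typing: well-typed at T3 -> T2 -> T1
all disciplines: ordered ✗ · linear ✗ · affine ✓ · relevant ✗ · unrestricted ✓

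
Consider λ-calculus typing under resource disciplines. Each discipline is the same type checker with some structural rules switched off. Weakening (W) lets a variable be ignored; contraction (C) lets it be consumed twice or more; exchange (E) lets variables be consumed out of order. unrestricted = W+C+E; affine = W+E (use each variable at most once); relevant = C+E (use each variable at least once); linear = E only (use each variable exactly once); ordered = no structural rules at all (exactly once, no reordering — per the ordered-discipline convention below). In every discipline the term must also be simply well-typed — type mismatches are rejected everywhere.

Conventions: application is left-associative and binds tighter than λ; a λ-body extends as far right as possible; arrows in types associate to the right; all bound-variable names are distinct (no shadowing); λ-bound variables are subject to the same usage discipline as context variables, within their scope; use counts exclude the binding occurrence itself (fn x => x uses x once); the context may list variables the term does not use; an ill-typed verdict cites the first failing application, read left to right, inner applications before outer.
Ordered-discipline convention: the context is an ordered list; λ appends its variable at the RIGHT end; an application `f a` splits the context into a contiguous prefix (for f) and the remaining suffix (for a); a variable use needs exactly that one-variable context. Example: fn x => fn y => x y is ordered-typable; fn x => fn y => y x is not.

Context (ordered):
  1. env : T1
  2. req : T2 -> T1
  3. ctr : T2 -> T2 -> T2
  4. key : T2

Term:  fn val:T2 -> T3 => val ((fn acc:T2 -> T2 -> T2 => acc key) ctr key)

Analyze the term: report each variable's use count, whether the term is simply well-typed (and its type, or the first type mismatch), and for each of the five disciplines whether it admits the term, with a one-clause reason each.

usage: env ×0, req ×0, ctr ×1, key ×2, val (λ-bound) ×1, acc (λ-bound) ×1
use order (left to right): val, acc, key, ctr, key
typing: the term checks, with type (T2 -> T3) -> T3
ordered: ✗ — uses contraction: key ×2; env, req left unused
linear: ✗ — uses contraction: key ×2; env, req left unused
affine: ✗ — uses contraction: key ×2
relevant: ✗ — env, req left unused
unrestricted: ✓ — typability at (T2 -> T3) -> T3 is all that's needed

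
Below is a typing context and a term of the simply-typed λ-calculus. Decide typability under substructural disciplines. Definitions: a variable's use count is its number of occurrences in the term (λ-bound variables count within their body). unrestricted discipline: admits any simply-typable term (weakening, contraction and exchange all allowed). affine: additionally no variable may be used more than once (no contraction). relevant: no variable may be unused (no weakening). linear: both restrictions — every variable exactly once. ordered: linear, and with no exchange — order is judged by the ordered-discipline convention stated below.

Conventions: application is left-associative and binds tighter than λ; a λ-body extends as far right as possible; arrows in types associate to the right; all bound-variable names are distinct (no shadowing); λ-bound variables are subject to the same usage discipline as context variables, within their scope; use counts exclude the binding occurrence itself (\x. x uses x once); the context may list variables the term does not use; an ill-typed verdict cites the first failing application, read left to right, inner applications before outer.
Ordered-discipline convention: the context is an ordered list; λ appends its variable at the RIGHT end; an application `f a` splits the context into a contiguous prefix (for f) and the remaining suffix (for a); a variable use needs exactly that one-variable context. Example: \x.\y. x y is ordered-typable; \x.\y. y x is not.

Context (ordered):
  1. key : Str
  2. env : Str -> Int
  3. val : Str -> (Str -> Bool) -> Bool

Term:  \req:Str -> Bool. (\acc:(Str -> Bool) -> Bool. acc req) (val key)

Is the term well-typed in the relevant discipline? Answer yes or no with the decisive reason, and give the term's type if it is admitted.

no — unused: env — weakening required
counts: key: 1×; env: 0×; val: 1×; req (λ-bound): 1×; acc (λ-bound): 1×
left-to-right use order: acc, req, val, key
typing: well-typed — term : (Str -> Bool) -> Bool
summary: ordered ✗ | linear ✗ | affine ✓ | relevant ✗ | unrestricted ✓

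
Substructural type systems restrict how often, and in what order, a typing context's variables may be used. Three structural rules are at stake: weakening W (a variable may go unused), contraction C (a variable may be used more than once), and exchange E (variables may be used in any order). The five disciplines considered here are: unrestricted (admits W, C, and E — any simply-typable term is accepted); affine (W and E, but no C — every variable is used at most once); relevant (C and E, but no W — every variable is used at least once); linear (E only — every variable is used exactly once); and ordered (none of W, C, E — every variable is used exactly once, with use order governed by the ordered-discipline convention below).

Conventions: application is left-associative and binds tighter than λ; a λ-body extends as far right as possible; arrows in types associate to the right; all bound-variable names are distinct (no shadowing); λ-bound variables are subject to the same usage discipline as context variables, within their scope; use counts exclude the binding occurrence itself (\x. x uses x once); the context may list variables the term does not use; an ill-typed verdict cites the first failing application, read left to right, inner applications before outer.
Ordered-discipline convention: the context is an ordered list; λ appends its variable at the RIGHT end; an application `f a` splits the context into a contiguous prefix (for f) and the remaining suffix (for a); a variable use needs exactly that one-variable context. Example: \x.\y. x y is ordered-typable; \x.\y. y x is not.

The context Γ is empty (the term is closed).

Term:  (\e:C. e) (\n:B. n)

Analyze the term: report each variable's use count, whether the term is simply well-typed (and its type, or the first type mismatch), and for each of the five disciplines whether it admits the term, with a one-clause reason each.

use counts: e (bound)=1; n (bound)=1
uses in reading order: e, n
typing: ill-typed: an application expects C but receives B -> B
ordered ✗ (not simply typable)
linear ✗ (fails simple typing)
affine ✗ (a type mismatch blocks all five)
relevant ✗ (the type mismatch rejects it)
unrestricted ✗ (not simply typable)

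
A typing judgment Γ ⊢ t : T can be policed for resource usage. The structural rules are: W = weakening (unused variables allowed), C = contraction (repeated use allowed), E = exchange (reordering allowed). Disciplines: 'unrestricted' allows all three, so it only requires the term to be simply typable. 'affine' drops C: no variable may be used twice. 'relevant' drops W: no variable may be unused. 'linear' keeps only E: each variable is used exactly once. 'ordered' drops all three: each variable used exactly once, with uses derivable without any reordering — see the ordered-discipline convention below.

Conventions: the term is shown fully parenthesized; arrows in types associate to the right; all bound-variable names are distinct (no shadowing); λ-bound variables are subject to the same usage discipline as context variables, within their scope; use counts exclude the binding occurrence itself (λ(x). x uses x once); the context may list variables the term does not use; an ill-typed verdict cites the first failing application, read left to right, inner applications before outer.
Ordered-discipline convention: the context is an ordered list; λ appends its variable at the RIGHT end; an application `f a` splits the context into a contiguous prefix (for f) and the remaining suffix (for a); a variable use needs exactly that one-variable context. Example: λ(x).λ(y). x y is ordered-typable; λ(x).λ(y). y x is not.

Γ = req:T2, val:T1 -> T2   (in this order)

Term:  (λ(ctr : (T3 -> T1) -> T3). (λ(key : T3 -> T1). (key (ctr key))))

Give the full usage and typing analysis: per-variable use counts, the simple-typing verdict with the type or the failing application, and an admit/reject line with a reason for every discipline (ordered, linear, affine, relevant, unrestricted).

variable uses: req=0; val=0; ctr (λ-bound)=1; key (λ-bound)=2
use order (left to right): key, ctr, key
typing: well-typed at ((T3 -> T1) -> T3) -> (T3 -> T1) -> T1
ordered: ✗, needs contraction — key ×2; req, val left unused
linear: ✗, needs contraction — key ×2; req, val left unused
affine: ✗, needs contraction — key ×2
relevant: ✗, req, val left unused
unrestricted: ✓, type-checks (((T3 -> T1) -> T3) -> (T3 -> T1) -> T1) and nothing is barred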